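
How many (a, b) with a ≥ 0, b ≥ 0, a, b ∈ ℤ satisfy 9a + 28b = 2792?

11

gcd(28, 9) = 1  (28 = 3·9 + 1, 9 = 9·1).
Back-substituting, 9·(-3) + 28·(1) = 1.
Scale by 2792: one solution is (-8376, 2792). Reduce a mod 28: (24, 92).
General: a = 24 + 28t, b = 92 - 9t.
a ≥ 0 ⇒ t ≥ 0; b ≥ 0 ⇒ t ≤ 10. So t ∈ [0, 10]: 11 solutions.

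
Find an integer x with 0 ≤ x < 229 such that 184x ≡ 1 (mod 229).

173

gcd(229, 184) = 1.
By Bézout, 184×(-56) + 229×(45) = 1.
So 184×-56 ≡ 1 (mod 229), and -56 mod 229 = 173.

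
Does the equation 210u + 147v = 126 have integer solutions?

gcd(210, 147) = 21  (210 = 1*147 + 63, 147 = 2*63 + 21, 63 = 3*21).
21 divides 126, so integer solutions exist.

yes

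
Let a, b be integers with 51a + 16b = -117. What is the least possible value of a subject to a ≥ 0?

gcd(51, 16):
  51 = 3*16 + 3
  16 = 5*3 + 1
  3 = 3*1
so gcd(51, 16) = 1.
1 divides -117, so solutions exist.
Back-substitute for Bézout coefficients:
  1 = 16 - 5*3
  ... = 51*(-5) + 16*(16)
Scale by -117/1 = -117: (a₀, b₀) = (585, -1872).
General solution: a = 585 + 16t, b = -1872 - 51t for integer t.
a ≥ 0: smallest is 585 mod 16 = 9 (at t = -36), with b = -36.

9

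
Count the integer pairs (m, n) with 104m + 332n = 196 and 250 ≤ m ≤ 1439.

gcd(332, 104) = 4  (332 = 3×104 + 20, 104 = 5×20 + 4, 20 = 5×4).
Back-substituting, 104×(16) + 332×(-5) = 4.
Scale by 49: particular solution (784, -245); reduce m mod 83: (37, -11).
General solution: m = 37 + 83t, n = -11 - 26t for integer t.
250 ≤ 37 + 83t ≤ 1439 gives t ∈ [3, 16], which is 14 values.

14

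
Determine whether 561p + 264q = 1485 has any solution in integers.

yes

gcd(561, 264) = 33.
33 divides 1485, so integer solutions exist.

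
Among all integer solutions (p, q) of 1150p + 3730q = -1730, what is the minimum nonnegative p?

gcd(3730, 1150) = 10  (3730 = 3·1150 + 280, 1150 = 4·280 + 30, 280 = 9·30 + 10, 30 = 3·10).
10 divides -1730, so solutions exist.
Back-substituting, 1150·(-120) + 3730·(37) = 10.
Scale by -1730/10 = -173: (p₀, q₀) = (20760, -6401).
General solution: p = 20760 + 373t, q = -6401 - 115t for integer t.
p ≥ 0: smallest is 20760 mod 373 = 245 (at t = -55), with q = -76.

245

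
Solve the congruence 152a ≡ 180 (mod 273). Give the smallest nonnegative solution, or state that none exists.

267

gcd(273, 152) = 1  (273 = 1·152 + 121, 152 = 1·121 + 31, 121 = 3·31 + 28, 31 = 1·28 + 3, 28 = 9·3 + 1, 3 = 3·1).
1 divides 180, so solutions exist.
Back-substituting, 152·(-88) + 273·(49) = 1.
So 152·(-88) ≡ 1 (mod 273); multiply by 180: a ≡ -15840 (mod 273).
Smallest nonnegative: a = -15840 mod 273 = 267.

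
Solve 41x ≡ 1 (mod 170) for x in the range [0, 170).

gcd(170, 41) = 1  (170 = 4·41 + 6, 41 = 6·6 + 5, 6 = 1·5 + 1, 5 = 5·1).
Back-substituting, 41·(-29) + 170·(7) = 1.
So 41·-29 ≡ 1 (mod 170), and -29 mod 170 = 141.

141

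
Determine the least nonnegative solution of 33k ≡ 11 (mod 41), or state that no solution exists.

14

gcd(41, 33):
  41 = 1·33 + 8
  33 = 4·8 + 1
  8 = 8·1
so gcd(41, 33) = 1.
1 divides 11, so solutions exist.
Back-substitute for Bézout coefficients:
  1 = 33 - 4·8
  ... = 33·(5) + 41·(-4)
So 33·(5) ≡ 1 (mod 41); multiply by 11: k ≡ 55 (mod 41).
Smallest nonnegative: k = 55 mod 41 = 14.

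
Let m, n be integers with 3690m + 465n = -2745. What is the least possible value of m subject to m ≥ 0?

14

gcd(3690, 465) = 15.
15 divides -2745, so solutions exist.
By Bézout, 3690*(15) + 465*(-119) = 15.
Scale by -2745/15 = -183: (m₀, n₀) = (-2745, 21777).
General solution: m = -2745 + 31t, n = 21777 - 246t for integer t.
m ≥ 0: smallest is -2745 mod 31 = 14 (at t = 89), with n = -117.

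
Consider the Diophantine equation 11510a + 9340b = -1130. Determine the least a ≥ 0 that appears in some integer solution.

gcd(11510, 9340):
  11510 = 1×9340 + 2170
  9340 = 4×2170 + 660
  2170 = 3×660 + 190
  660 = 3×190 + 90
  190 = 2×90 + 10
  90 = 9×10
so gcd(11510, 9340) = 10.
10 divides -1130, so solutions exist.
Back-substitute for Bézout coefficients:
  10 = 190 - 2×90
  ... = 11510×(99) + 9340×(-122)
Scale by -1130/10 = -113: (a₀, b₀) = (-11187, 13786).
General solution: a = -11187 + 934t, b = 13786 - 1151t for integer t.
a ≥ 0: smallest is -11187 mod 934 = 21 (at t = 12), with b = -26.

21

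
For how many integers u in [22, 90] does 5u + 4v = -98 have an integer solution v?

gcd(5, 4) = 1  (5 = 1·4 + 1, 4 = 4·1).
Back-substituting, 5·(1) + 4·(-1) = 1.
Scale by -98: particular solution (-98, 98); reduce u mod 4: (2, -27).
General solution: u = 2 + 4t, v = -27 - 5t for integer t.
22 ≤ 2 + 4t ≤ 90 gives t ∈ [5, 22], which is 18 values.

18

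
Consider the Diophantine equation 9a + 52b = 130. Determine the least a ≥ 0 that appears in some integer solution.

26

gcd(52, 9) = 1  (52 = 5*9 + 7, 9 = 1*7 + 2, 7 = 3*2 + 1, 2 = 2*1).
1 divides 130, so solutions exist.
Back-substituting, 9*(-23) + 52*(4) = 1.
Scale by 130/1 = 130: (a₀, b₀) = (-2990, 520).
General solution: a = -2990 + 52t, b = 520 - 9t for integer t.
a ≥ 0: smallest is -2990 mod 52 = 26 (at t = 58), with b = -2.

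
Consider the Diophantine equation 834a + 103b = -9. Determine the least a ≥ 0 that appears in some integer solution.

30

gcd(834, 103):
  834 = 8·103 + 10
  103 = 10·10 + 3
  10 = 3·3 + 1
  3 = 3·1
so gcd(834, 103) = 1.
1 divides -9, so solutions exist.
Back-substitute for Bézout coefficients:
  1 = 10 - 3·3
  ... = 834·(31) + 103·(-251)
Scale by -9/1 = -9: (a₀, b₀) = (-279, 2259).
General solution: a = -279 + 103t, b = 2259 - 834t for integer t.
a ≥ 0: smallest is -279 mod 103 = 30 (at t = 3), with b = -243.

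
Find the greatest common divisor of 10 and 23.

gcd(23, 10) = 1  (23 = 2*10 + 3, 10 = 3*3 + 1, 3 = 3*1).

1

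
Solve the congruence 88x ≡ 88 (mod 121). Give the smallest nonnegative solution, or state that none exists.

1

gcd(121, 88):
  121 = 1×88 + 33
  88 = 2×33 + 22
  33 = 1×22 + 11
  22 = 2×11
so gcd(121, 88) = 11.
11 divides 88, so solutions exist.
Back-substitute for Bézout coefficients:
  11 = 33 - 1×22
  ... = 88×(-4) + 121×(3)
So 88×(-4) ≡ 11 (mod 121); multiply by 8: x ≡ -32 (mod 11).
Smallest nonnegative: x = -32 mod 11 = 1.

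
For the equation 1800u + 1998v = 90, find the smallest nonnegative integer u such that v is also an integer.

50

gcd(1998, 1800):
  1998 = 1*1800 + 198
  1800 = 9*198 + 18
  198 = 11*18
so gcd(1998, 1800) = 18.
18 divides 90, so solutions exist.
Back-substitute for Bézout coefficients:
  18 = 1800 - 9*198
  ... = 1800*(10) + 1998*(-9)
Scale by 90/18 = 5: (u₀, v₀) = (50, -45).
General solution: u = 50 + 111t, v = -45 - 100t for integer t.
u ≥ 0: smallest is 50 mod 111 = 50 (at t = 0), with v = -45.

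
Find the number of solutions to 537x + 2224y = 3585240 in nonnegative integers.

gcd(2224, 537):
  2224 = 4·537 + 76
  537 = 7·76 + 5
  76 = 15·5 + 1
  5 = 5·1
so gcd(2224, 537) = 1.
Back-substitute for Bézout coefficients:
  1 = 76 - 15·5
  ... = 537·(-439) + 2224·(106)
Scale by 3585240: one solution is (-1573920360, 380035440). Reduce x mod 2224: (2216, 1077).
General: x = 2216 + 2224t, y = 1077 - 537t.
x ≥ 0 ⇒ t ≥ 0; y ≥ 0 ⇒ t ≤ 2. So t ∈ [0, 2]: 3 solutions.

3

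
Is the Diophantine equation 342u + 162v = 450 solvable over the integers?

yes

gcd(342, 162) = 18.
18 divides 450, so integer solutions exist.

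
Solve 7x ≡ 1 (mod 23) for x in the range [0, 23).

10

gcd(23, 7) = 1.
By Bézout, 7×(10) + 23×(-3) = 1.
So 7×10 ≡ 1 (mod 23), and 10 mod 23 = 10.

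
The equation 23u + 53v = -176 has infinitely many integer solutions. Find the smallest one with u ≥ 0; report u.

gcd(53, 23):
  53 = 2*23 + 7
  23 = 3*7 + 2
  7 = 3*2 + 1
  2 = 2*1
so gcd(53, 23) = 1.
1 divides -176, so solutions exist.
Back-substitute for Bézout coefficients:
  1 = 7 - 3*2
  ... = 23*(-23) + 53*(10)
Scale by -176/1 = -176: (u₀, v₀) = (4048, -1760).
General solution: u = 4048 + 53t, v = -1760 - 23t for integer t.
u ≥ 0: smallest is 4048 mod 53 = 20 (at t = -76), with v = -12.

20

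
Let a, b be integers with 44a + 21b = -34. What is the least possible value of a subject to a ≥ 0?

4

gcd(44, 21) = 1  (44 = 2×21 + 2, 21 = 10×2 + 1, 2 = 2×1).
1 divides -34, so solutions exist.
Back-substituting, 44×(-10) + 21×(21) = 1.
Scale by -34/1 = -34: (a₀, b₀) = (340, -714).
General solution: a = 340 + 21t, b = -714 - 44t for integer t.
a ≥ 0: smallest is 340 mod 21 = 4 (at t = -16), with b = -10.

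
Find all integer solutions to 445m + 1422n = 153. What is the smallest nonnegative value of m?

387

gcd(1422, 445):
  1422 = 3*445 + 87
  445 = 5*87 + 10
  87 = 8*10 + 7
  10 = 1*7 + 3
  7 = 2*3 + 1
  3 = 3*1
so gcd(1422, 445) = 1.
1 divides 153, so solutions exist.
Back-substitute for Bézout coefficients:
  1 = 7 - 2*3
  ... = 445*(-425) + 1422*(133)
Scale by 153/1 = 153: (m₀, n₀) = (-65025, 20349).
General solution: m = -65025 + 1422t, n = 20349 - 445t for integer t.
m ≥ 0: smallest is -65025 mod 1422 = 387 (at t = 46), with n = -121.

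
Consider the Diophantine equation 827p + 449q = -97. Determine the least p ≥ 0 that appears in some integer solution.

248

gcd(827, 449) = 1.
1 divides -97, so solutions exist.
By Bézout, 827*(215) + 449*(-396) = 1.
Scale by -97/1 = -97: (p₀, q₀) = (-20855, 38412).
General solution: p = -20855 + 449t, q = 38412 - 827t for integer t.
p ≥ 0: smallest is -20855 mod 449 = 248 (at t = 47), with q = -457.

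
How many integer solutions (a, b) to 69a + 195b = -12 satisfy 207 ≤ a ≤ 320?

1

gcd(195, 69):
  195 = 2×69 + 57
  69 = 1×57 + 12
  57 = 4×12 + 9
  12 = 1×9 + 3
  9 = 3×3
so gcd(195, 69) = 3.
Back-substitute for Bézout coefficients:
  3 = 12 - 1×9
  ... = 69×(17) + 195×(-6)
Scale by -4: particular solution (-68, 24); reduce a mod 65: (62, -22).
General solution: a = 62 + 65t, b = -22 - 23t for integer t.
207 ≤ 62 + 65t ≤ 320 gives t ∈ [3, 3], which is 1 value.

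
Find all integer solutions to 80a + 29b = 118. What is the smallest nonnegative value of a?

8

gcd(80, 29) = 1  (80 = 2×29 + 22, 29 = 1×22 + 7, 22 = 3×7 + 1, 7 = 7×1).
1 divides 118, so solutions exist.
Back-substituting, 80×(4) + 29×(-11) = 1.
Scale by 118/1 = 118: (a₀, b₀) = (472, -1298).
General solution: a = 472 + 29t, b = -1298 - 80t for integer t.
a ≥ 0: smallest is 472 mod 29 = 8 (at t = -16), with b = -18.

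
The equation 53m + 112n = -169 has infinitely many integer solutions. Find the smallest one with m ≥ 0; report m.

75

gcd(112, 53) = 1.
1 divides -169, so solutions exist.
By Bézout, 53*(-19) + 112*(9) = 1.
Scale by -169/1 = -169: (m₀, n₀) = (3211, -1521).
General solution: m = 3211 + 112t, n = -1521 - 53t for integer t.
m ≥ 0: smallest is 3211 mod 112 = 75 (at t = -28), with n = -37.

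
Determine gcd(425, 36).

1

gcd(425, 36) = 1  (425 = 11×36 + 29, 36 = 1×29 + 7, 29 = 4×7 + 1, 7 = 7×1).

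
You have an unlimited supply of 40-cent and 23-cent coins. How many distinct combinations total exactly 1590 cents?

2

Need nonnegative integers with 40j + 23k = 1590.
gcd(40, 23) = 1, and 40·(-4) + 23·(7) = 1.
So (j₀, k₀) = (-6360, 11130); general j = -6360 + 23t, k = 11130 - 40t.
j ≥ 0 ⇒ t ≥ 277; k ≥ 0 ⇒ t ≤ 278. That's 2 values of t.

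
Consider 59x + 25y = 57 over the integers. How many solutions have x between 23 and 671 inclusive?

26

gcd(59, 25):
  59 = 2*25 + 9
  25 = 2*9 + 7
  9 = 1*7 + 2
  7 = 3*2 + 1
  2 = 2*1
so gcd(59, 25) = 1.
Back-substitute for Bézout coefficients:
  1 = 7 - 3*2
  ... = 59*(-11) + 25*(26)
Scale by 57: particular solution (-627, 1482); reduce x mod 25: (23, -52).
General solution: x = 23 + 25t, y = -52 - 59t for integer t.
23 ≤ 23 + 25t ≤ 671 gives t ∈ [0, 25], which is 26 values.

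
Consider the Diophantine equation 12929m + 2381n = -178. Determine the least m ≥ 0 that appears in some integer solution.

1474

gcd(12929, 2381) = 1  (12929 = 5*2381 + 1024, 2381 = 2*1024 + 333, 1024 = 3*333 + 25, 333 = 13*25 + 8, 25 = 3*8 + 1, 8 = 8*1).
1 divides -178, so solutions exist.
Back-substituting, 12929*(286) + 2381*(-1553) = 1.
Scale by -178/1 = -178: (m₀, n₀) = (-50908, 276434).
General solution: m = -50908 + 2381t, n = 276434 - 12929t for integer t.
m ≥ 0: smallest is -50908 mod 2381 = 1474 (at t = 22), with n = -8004.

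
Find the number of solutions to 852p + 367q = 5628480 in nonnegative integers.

gcd(852, 367) = 1  (852 = 2·367 + 118, 367 = 3·118 + 13, 118 = 9·13 + 1, 13 = 13·1).
Back-substituting, 852·(28) + 367·(-65) = 1.
Scale by 5628480: one solution is (157597440, -365851200). Reduce p mod 367: (300, 14640).
General: p = 300 + 367t, q = 14640 - 852t.
p ≥ 0 ⇒ t ≥ 0; q ≥ 0 ⇒ t ≤ 17. So t ∈ [0, 17]: 18 solutions.

18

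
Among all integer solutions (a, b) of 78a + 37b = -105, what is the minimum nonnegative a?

20

gcd(78, 37):
  78 = 2×37 + 4
  37 = 9×4 + 1
  4 = 4×1
so gcd(78, 37) = 1.
1 divides -105, so solutions exist.
Back-substitute for Bézout coefficients:
  1 = 37 - 9×4
  ... = 78×(-9) + 37×(19)
Scale by -105/1 = -105: (a₀, b₀) = (945, -1995).
General solution: a = 945 + 37t, b = -1995 - 78t for integer t.
a ≥ 0: smallest is 945 mod 37 = 20 (at t = -25), with b = -45.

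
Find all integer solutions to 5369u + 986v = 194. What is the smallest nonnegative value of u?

672

gcd(5369, 986):
  5369 = 5*986 + 439
  986 = 2*439 + 108
  439 = 4*108 + 7
  108 = 15*7 + 3
  7 = 2*3 + 1
  3 = 3*1
so gcd(5369, 986) = 1.
1 divides 194, so solutions exist.
Back-substitute for Bézout coefficients:
  1 = 7 - 2*3
  ... = 5369*(283) + 986*(-1541)
Scale by 194/1 = 194: (u₀, v₀) = (54902, -298954).
General solution: u = 54902 + 986t, v = -298954 - 5369t for integer t.
u ≥ 0: smallest is 54902 mod 986 = 672 (at t = -55), with v = -3659.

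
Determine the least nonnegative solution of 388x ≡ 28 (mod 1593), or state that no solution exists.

gcd(1593, 388):
  1593 = 4·388 + 41
  388 = 9·41 + 19
  41 = 2·19 + 3
  19 = 6·3 + 1
  3 = 3·1
so gcd(1593, 388) = 1.
1 divides 28, so solutions exist.
Back-substitute for Bézout coefficients:
  1 = 19 - 6·3
  ... = 388·(505) + 1593·(-123)
So 388·(505) ≡ 1 (mod 1593); multiply by 28: x ≡ 14140 (mod 1593).
Smallest nonnegative: x = 14140 mod 1593 = 1396.

1396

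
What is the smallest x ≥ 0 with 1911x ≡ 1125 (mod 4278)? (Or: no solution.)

1149

gcd(4278, 1911):
  4278 = 2*1911 + 456
  1911 = 4*456 + 87
  456 = 5*87 + 21
  87 = 4*21 + 3
  21 = 7*3
so gcd(4278, 1911) = 3.
3 divides 1125, so solutions exist.
Back-substitute for Bézout coefficients:
  3 = 87 - 4*21
  ... = 1911*(197) + 4278*(-88)
So 1911*(197) ≡ 3 (mod 4278); multiply by 375: x ≡ 73875 (mod 1426).
Smallest nonnegative: x = 73875 mod 1426 = 1149.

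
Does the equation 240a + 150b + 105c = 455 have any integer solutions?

gcd(240, 150) = 30  (240 = 1×150 + 90, 150 = 1×90 + 60, 90 = 1×60 + 30, 60 = 2×30).
gcd(30, 105) = 15.
15 does not divide 455 (remainder 5), so no integer solutions.

no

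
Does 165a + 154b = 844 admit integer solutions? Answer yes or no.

no

gcd(165, 154) = 11.
11 does not divide 844 (remainder 8), so no integer solutions.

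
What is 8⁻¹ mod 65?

57

gcd(65, 8):
  65 = 8·8 + 1
  8 = 8·1
so gcd(65, 8) = 1.
Back-substitute for Bézout coefficients:
  1 = 65 - 8·8
  ... = 8·(-8) + 65·(1)
So 8·-8 ≡ 1 (mod 65), and -8 mod 65 = 57.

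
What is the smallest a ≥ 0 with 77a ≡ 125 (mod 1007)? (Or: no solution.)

gcd(1007, 77) = 1  (1007 = 13*77 + 6, 77 = 12*6 + 5, 6 = 1*5 + 1, 5 = 5*1).
1 divides 125, so solutions exist.
Back-substituting, 77*(-170) + 1007*(13) = 1.
So 77*(-170) ≡ 1 (mod 1007); multiply by 125: a ≡ -21250 (mod 1007).
Smallest nonnegative: a = -21250 mod 1007 = 904.

904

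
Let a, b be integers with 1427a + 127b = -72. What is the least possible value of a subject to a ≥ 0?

gcd(1427, 127) = 1  (1427 = 11×127 + 30, 127 = 4×30 + 7, 30 = 4×7 + 2, 7 = 3×2 + 1, 2 = 2×1).
1 divides -72, so solutions exist.
Back-substituting, 1427×(-55) + 127×(618) = 1.
Scale by -72/1 = -72: (a₀, b₀) = (3960, -44496).
General solution: a = 3960 + 127t, b = -44496 - 1427t for integer t.
a ≥ 0: smallest is 3960 mod 127 = 23 (at t = -31), with b = -259.

23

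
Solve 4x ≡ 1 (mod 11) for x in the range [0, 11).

gcd(11, 4):
  11 = 2×4 + 3
  4 = 1×3 + 1
  3 = 3×1
so gcd(11, 4) = 1.
Back-substitute for Bézout coefficients:
  1 = 4 - 1×3
  ... = 4×(3) + 11×(-1)
So 4×3 ≡ 1 (mod 11), and 3 mod 11 = 3.

3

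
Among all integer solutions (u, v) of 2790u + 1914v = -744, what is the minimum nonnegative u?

21

gcd(2790, 1914):
  2790 = 1×1914 + 876
  1914 = 2×876 + 162
  876 = 5×162 + 66
  162 = 2×66 + 30
  66 = 2×30 + 6
  30 = 5×6
so gcd(2790, 1914) = 6.
6 divides -744, so solutions exist.
Back-substitute for Bézout coefficients:
  6 = 66 - 2×30
  ... = 2790×(59) + 1914×(-86)
Scale by -744/6 = -124: (u₀, v₀) = (-7316, 10664).
General solution: u = -7316 + 319t, v = 10664 - 465t for integer t.
u ≥ 0: smallest is -7316 mod 319 = 21 (at t = 23), with v = -31.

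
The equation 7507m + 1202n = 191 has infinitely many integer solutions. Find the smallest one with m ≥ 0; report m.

gcd(7507, 1202) = 1  (7507 = 6×1202 + 295, 1202 = 4×295 + 22, 295 = 13×22 + 9, 22 = 2×9 + 4, 9 = 2×4 + 1, 4 = 4×1).
1 divides 191, so solutions exist.
Back-substituting, 7507×(273) + 1202×(-1705) = 1.
Scale by 191/1 = 191: (m₀, n₀) = (52143, -325655).
General solution: m = 52143 + 1202t, n = -325655 - 7507t for integer t.
m ≥ 0: smallest is 52143 mod 1202 = 457 (at t = -43), with n = -2854.

457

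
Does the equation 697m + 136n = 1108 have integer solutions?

gcd(697, 136) = 17.
17 does not divide 1108 (remainder 3), so no integer solutions.

no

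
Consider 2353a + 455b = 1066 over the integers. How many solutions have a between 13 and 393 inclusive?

gcd(2353, 455) = 13.
By Bézout, 2353×(6) + 455×(-31) = 13.
Particular solution: (2, -8).
General solution: a = 2 + 35t, b = -8 - 181t for integer t.
13 ≤ 2 + 35t ≤ 393 gives t ∈ [1, 11], which is 11 values.

11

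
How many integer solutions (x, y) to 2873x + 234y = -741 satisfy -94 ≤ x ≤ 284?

21

gcd(2873, 234) = 13.
By Bézout, 2873·(-7) + 234·(86) = 13.
Particular solution: (3, -40).
General solution: x = 3 + 18t, y = -40 - 221t for integer t.
-94 ≤ 3 + 18t ≤ 284 gives t ∈ [-5, 15], which is 21 values.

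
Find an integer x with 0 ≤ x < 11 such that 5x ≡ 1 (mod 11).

9

gcd(11, 5) = 1.
By Bézout, 5*(-2) + 11*(1) = 1.
So 5*-2 ≡ 1 (mod 11), and -2 mod 11 = 9.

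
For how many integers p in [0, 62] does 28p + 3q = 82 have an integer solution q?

gcd(28, 3) = 1  (28 = 9*3 + 1, 3 = 3*1).
Back-substituting, 28*(1) + 3*(-9) = 1.
Scale by 82: particular solution (82, -738); reduce p mod 3: (1, 18).
General solution: p = 1 + 3t, q = 18 - 28t for integer t.
0 ≤ 1 + 3t ≤ 62 gives t ∈ [0, 20], which is 21 values.

21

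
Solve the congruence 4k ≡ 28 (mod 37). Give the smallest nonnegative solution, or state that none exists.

7

gcd(37, 4):
  37 = 9×4 + 1
  4 = 4×1
so gcd(37, 4) = 1.
1 divides 28, so solutions exist.
Back-substitute for Bézout coefficients:
  1 = 37 - 9×4
  ... = 4×(-9) + 37×(1)
So 4×(-9) ≡ 1 (mod 37); multiply by 28: k ≡ -252 (mod 37).
Smallest nonnegative: k = -252 mod 37 = 7.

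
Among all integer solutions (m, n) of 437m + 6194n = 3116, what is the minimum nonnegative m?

gcd(6194, 437):
  6194 = 14·437 + 76
  437 = 5·76 + 57
  76 = 1·57 + 19
  57 = 3·19
so gcd(6194, 437) = 19.
19 divides 3116, so solutions exist.
Back-substitute for Bézout coefficients:
  19 = 76 - 1·57
  ... = 437·(-85) + 6194·(6)
Scale by 3116/19 = 164: (m₀, n₀) = (-13940, 984).
General solution: m = -13940 + 326t, n = 984 - 23t for integer t.
m ≥ 0: smallest is -13940 mod 326 = 78 (at t = 43), with n = -5.

78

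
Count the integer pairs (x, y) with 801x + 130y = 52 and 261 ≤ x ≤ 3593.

gcd(801, 130) = 1.
By Bézout, 801·(31) + 130·(-191) = 1.
Particular solution: (52, -320).
General solution: x = 52 + 130t, y = -320 - 801t for integer t.
261 ≤ 52 + 130t ≤ 3593 gives t ∈ [2, 27], which is 26 values.

26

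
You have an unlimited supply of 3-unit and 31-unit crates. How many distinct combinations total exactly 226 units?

Need nonnegative integers with 3j + 31k = 226.
gcd(3, 31) = 1, and 3·(-10) + 31·(1) = 1.
So (j₀, k₀) = (-2260, 226); general j = -2260 + 31t, k = 226 - 3t.
j ≥ 0 ⇒ t ≥ 73; k ≥ 0 ⇒ t ≤ 75. That's 3 values of t.

3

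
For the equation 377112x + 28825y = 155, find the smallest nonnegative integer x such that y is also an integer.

20215

gcd(377112, 28825):
  377112 = 13*28825 + 2387
  28825 = 12*2387 + 181
  2387 = 13*181 + 34
  181 = 5*34 + 11
  34 = 3*11 + 1
  11 = 11*1
so gcd(377112, 28825) = 1.
1 divides 155, so solutions exist.
Back-substitute for Bézout coefficients:
  1 = 34 - 3*11
  ... = 377112*(2548) + 28825*(-33335)
Scale by 155/1 = 155: (x₀, y₀) = (394940, -5166925).
General solution: x = 394940 + 28825t, y = -5166925 - 377112t for integer t.
x ≥ 0: smallest is 394940 mod 28825 = 20215 (at t = -13), with y = -264469.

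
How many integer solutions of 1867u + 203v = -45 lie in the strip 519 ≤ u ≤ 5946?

gcd(1867, 203) = 1.
By Bézout, 1867·(66) + 203·(-607) = 1.
Particular solution: (75, -690).
General solution: u = 75 + 203t, v = -690 - 1867t for integer t.
519 ≤ 75 + 203t ≤ 5946 gives t ∈ [3, 28], which is 26 values.

26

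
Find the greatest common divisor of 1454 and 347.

1

gcd(1454, 347):
  1454 = 4×347 + 66
  347 = 5×66 + 17
  66 = 3×17 + 15
  17 = 1×15 + 2
  15 = 7×2 + 1
  2 = 2×1
so gcd(1454, 347) = 1.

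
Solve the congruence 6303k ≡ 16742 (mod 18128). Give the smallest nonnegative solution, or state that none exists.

250

gcd(18128, 6303) = 11.
11 divides 16742, so solutions exist.
By Bézout, 6303·(325) + 18128·(-113) = 11.
So 6303·(325) ≡ 11 (mod 18128); multiply by 1522: k ≡ 494650 (mod 1648).
Smallest nonnegative: k = 494650 mod 1648 = 250.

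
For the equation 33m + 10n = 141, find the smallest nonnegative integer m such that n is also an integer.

gcd(33, 10):
  33 = 3·10 + 3
  10 = 3·3 + 1
  3 = 3·1
so gcd(33, 10) = 1.
1 divides 141, so solutions exist.
Back-substitute for Bézout coefficients:
  1 = 10 - 3·3
  ... = 33·(-3) + 10·(10)
Scale by 141/1 = 141: (m₀, n₀) = (-423, 1410).
General solution: m = -423 + 10t, n = 1410 - 33t for integer t.
m ≥ 0: smallest is -423 mod 10 = 7 (at t = 43), with n = -9.

7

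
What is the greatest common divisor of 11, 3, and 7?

1

gcd(11, 3) = 1.
gcd(1, 7) = 1.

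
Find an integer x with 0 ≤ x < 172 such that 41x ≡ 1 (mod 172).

gcd(172, 41) = 1.
By Bézout, 41·(21) + 172·(-5) = 1.
So 41·21 ≡ 1 (mod 172), and 21 mod 172 = 21.

21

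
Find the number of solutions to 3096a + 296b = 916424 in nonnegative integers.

gcd(3096, 296):
  3096 = 10*296 + 136
  296 = 2*136 + 24
  136 = 5*24 + 16
  24 = 1*16 + 8
  16 = 2*8
so gcd(3096, 296) = 8.
Back-substitute for Bézout coefficients:
  8 = 24 - 1*16
  ... = 3096*(-13) + 296*(136)
Scale by 114553: one solution is (-1489189, 15579208). Reduce a mod 37: (24, 2845).
General: a = 24 + 37t, b = 2845 - 387t.
a ≥ 0 ⇒ t ≥ 0; b ≥ 0 ⇒ t ≤ 7. So t ∈ [0, 7]: 8 solutions.

8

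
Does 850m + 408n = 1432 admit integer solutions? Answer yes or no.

gcd(850, 408):
  850 = 2·408 + 34
  408 = 12·34
so gcd(850, 408) = 34.
34 does not divide 1432 (remainder 4), so no integer solutions.

no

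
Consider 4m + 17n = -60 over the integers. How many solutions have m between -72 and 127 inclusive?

12

gcd(17, 4):
  17 = 4·4 + 1
  4 = 4·1
so gcd(17, 4) = 1.
Back-substitute for Bézout coefficients:
  1 = 17 - 4·4
  ... = 4·(-4) + 17·(1)
Scale by -60: particular solution (240, -60); reduce m mod 17: (2, -4).
General solution: m = 2 + 17t, n = -4 - 4t for integer t.
-72 ≤ 2 + 17t ≤ 127 gives t ∈ [-4, 7], which is 12 values.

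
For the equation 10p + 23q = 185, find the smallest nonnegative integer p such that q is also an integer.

7

gcd(23, 10) = 1  (23 = 2·10 + 3, 10 = 3·3 + 1, 3 = 3·1).
1 divides 185, so solutions exist.
Back-substituting, 10·(7) + 23·(-3) = 1.
Scale by 185/1 = 185: (p₀, q₀) = (1295, -555).
General solution: p = 1295 + 23t, q = -555 - 10t for integer t.
p ≥ 0: smallest is 1295 mod 23 = 7 (at t = -56), with q = 5.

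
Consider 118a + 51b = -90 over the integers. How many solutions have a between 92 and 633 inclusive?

10

gcd(118, 51) = 1.
By Bézout, 118*(16) + 51*(-37) = 1.
Particular solution: (39, -92).
General solution: a = 39 + 51t, b = -92 - 118t for integer t.
92 ≤ 39 + 51t ≤ 633 gives t ∈ [2, 11], which is 10 values.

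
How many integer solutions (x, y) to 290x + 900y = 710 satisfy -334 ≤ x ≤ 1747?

gcd(900, 290) = 10  (900 = 3×290 + 30, 290 = 9×30 + 20, 30 = 1×20 + 10, 20 = 2×10).
Back-substituting, 290×(-31) + 900×(10) = 10.
Scale by 71: particular solution (-2201, 710); reduce x mod 90: (49, -15).
General solution: x = 49 + 90t, y = -15 - 29t for integer t.
-334 ≤ 49 + 90t ≤ 1747 gives t ∈ [-4, 18], which is 23 values.

23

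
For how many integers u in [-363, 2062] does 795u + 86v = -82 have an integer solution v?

29

gcd(795, 86) = 1.
By Bézout, 795×(41) + 86×(-379) = 1.
Particular solution: (78, -722).
General solution: u = 78 + 86t, v = -722 - 795t for integer t.
-363 ≤ 78 + 86t ≤ 2062 gives t ∈ [-5, 23], which is 29 values.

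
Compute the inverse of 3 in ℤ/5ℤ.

2

gcd(5, 3) = 1  (5 = 1×3 + 2, 3 = 1×2 + 1, 2 = 2×1).
Back-substituting, 3×(2) + 5×(-1) = 1.
So 3×2 ≡ 1 (mod 5), and 2 mod 5 = 2.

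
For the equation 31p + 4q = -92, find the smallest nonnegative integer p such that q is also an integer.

0

gcd(31, 4):
  31 = 7*4 + 3
  4 = 1*3 + 1
  3 = 3*1
so gcd(31, 4) = 1.
1 divides -92, so solutions exist.
Back-substitute for Bézout coefficients:
  1 = 4 - 1*3
  ... = 31*(-1) + 4*(8)
Scale by -92/1 = -92: (p₀, q₀) = (92, -736).
General solution: p = 92 + 4t, q = -736 - 31t for integer t.
p ≥ 0: smallest is 92 mod 4 = 0 (at t = -23), with q = -23.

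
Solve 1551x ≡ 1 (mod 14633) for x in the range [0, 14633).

gcd(14633, 1551) = 1  (14633 = 9*1551 + 674, 1551 = 2*674 + 203, 674 = 3*203 + 65, 203 = 3*65 + 8, 65 = 8*8 + 1, 8 = 8*1).
Back-substituting, 1551*(-1802) + 14633*(191) = 1.
So 1551*-1802 ≡ 1 (mod 14633), and -1802 mod 14633 = 12831.

12831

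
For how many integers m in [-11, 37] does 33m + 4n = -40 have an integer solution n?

gcd(33, 4):
  33 = 8×4 + 1
  4 = 4×1
so gcd(33, 4) = 1.
Back-substitute for Bézout coefficients:
  1 = 33 - 8×4
  ... = 33×(1) + 4×(-8)
Scale by -40: particular solution (-40, 320); reduce m mod 4: (0, -10).
General solution: m = 0 + 4t, n = -10 - 33t for integer t.
-11 ≤ 0 + 4t ≤ 37 gives t ∈ [-2, 9], which is 12 values.

12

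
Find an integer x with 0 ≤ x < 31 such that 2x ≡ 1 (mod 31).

16

gcd(31, 2):
  31 = 15×2 + 1
  2 = 2×1
so gcd(31, 2) = 1.
Back-substitute for Bézout coefficients:
  1 = 31 - 15×2
  ... = 2×(-15) + 31×(1)
So 2×-15 ≡ 1 (mod 31), and -15 mod 31 = 16.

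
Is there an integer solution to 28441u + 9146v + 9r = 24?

gcd(28441, 9146) = 17  (28441 = 3×9146 + 1003, 9146 = 9×1003 + 119, 1003 = 8×119 + 51, 119 = 2×51 + 17, 51 = 3×17).
gcd(17, 9) = 1.
1 divides 24, so integer solutions exist.

yes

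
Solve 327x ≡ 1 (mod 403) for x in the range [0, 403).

gcd(403, 327) = 1  (403 = 1·327 + 76, 327 = 4·76 + 23, 76 = 3·23 + 7, 23 = 3·7 + 2, 7 = 3·2 + 1, 2 = 2·1).
Back-substituting, 327·(-175) + 403·(142) = 1.
So 327·-175 ≡ 1 (mod 403), and -175 mod 403 = 228.

228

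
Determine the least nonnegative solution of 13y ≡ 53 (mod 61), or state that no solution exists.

51

gcd(61, 13) = 1  (61 = 4*13 + 9, 13 = 1*9 + 4, 9 = 2*4 + 1, 4 = 4*1).
1 divides 53, so solutions exist.
Back-substituting, 13*(-14) + 61*(3) = 1.
So 13*(-14) ≡ 1 (mod 61); multiply by 53: y ≡ -742 (mod 61).
Smallest nonnegative: y = -742 mod 61 = 51.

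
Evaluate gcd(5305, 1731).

1

gcd(5305, 1731):
  5305 = 3·1731 + 112
  1731 = 15·112 + 51
  112 = 2·51 + 10
  51 = 5·10 + 1
  10 = 10·1
so gcd(5305, 1731) = 1.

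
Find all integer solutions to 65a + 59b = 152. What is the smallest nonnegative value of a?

gcd(65, 59):
  65 = 1×59 + 6
  59 = 9×6 + 5
  6 = 1×5 + 1
  5 = 5×1
so gcd(65, 59) = 1.
1 divides 152, so solutions exist.
Back-substitute for Bézout coefficients:
  1 = 6 - 1×5
  ... = 65×(10) + 59×(-11)
Scale by 152/1 = 152: (a₀, b₀) = (1520, -1672).
General solution: a = 1520 + 59t, b = -1672 - 65t for integer t.
a ≥ 0: smallest is 1520 mod 59 = 45 (at t = -25), with b = -47.

45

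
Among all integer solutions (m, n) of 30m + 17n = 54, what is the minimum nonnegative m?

12

gcd(30, 17) = 1  (30 = 1×17 + 13, 17 = 1×13 + 4, 13 = 3×4 + 1, 4 = 4×1).
1 divides 54, so solutions exist.
Back-substituting, 30×(4) + 17×(-7) = 1.
Scale by 54/1 = 54: (m₀, n₀) = (216, -378).
General solution: m = 216 + 17t, n = -378 - 30t for integer t.
m ≥ 0: smallest is 216 mod 17 = 12 (at t = -12), with n = -18.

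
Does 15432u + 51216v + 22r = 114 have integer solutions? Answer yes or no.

yes

gcd(51216, 15432):
  51216 = 3·15432 + 4920
  15432 = 3·4920 + 672
  4920 = 7·672 + 216
  672 = 3·216 + 24
  216 = 9·24
so gcd(51216, 15432) = 24.
gcd(24, 22) = 2.
2 divides 114, so integer solutions exist.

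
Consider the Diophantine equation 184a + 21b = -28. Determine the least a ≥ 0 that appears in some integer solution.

14

gcd(184, 21):
  184 = 8*21 + 16
  21 = 1*16 + 5
  16 = 3*5 + 1
  5 = 5*1
so gcd(184, 21) = 1.
1 divides -28, so solutions exist.
Back-substitute for Bézout coefficients:
  1 = 16 - 3*5
  ... = 184*(4) + 21*(-35)
Scale by -28/1 = -28: (a₀, b₀) = (-112, 980).
General solution: a = -112 + 21t, b = 980 - 184t for integer t.
a ≥ 0: smallest is -112 mod 21 = 14 (at t = 6), with b = -124.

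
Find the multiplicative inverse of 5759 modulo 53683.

gcd(53683, 5759) = 1.
By Bézout, 5759·(-17189) + 53683·(1844) = 1.
So 5759·-17189 ≡ 1 (mod 53683), and -17189 mod 53683 = 36494.

36494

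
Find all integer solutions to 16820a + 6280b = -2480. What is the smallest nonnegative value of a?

166

gcd(16820, 6280) = 20  (16820 = 2×6280 + 4260, 6280 = 1×4260 + 2020, 4260 = 2×2020 + 220, 2020 = 9×220 + 40, 220 = 5×40 + 20, 40 = 2×20).
20 divides -2480, so solutions exist.
Back-substituting, 16820×(143) + 6280×(-383) = 20.
Scale by -2480/20 = -124: (a₀, b₀) = (-17732, 47492).
General solution: a = -17732 + 314t, b = 47492 - 841t for integer t.
a ≥ 0: smallest is -17732 mod 314 = 166 (at t = 57), with b = -445.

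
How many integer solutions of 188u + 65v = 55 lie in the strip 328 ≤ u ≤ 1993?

26

gcd(188, 65):
  188 = 2*65 + 58
  65 = 1*58 + 7
  58 = 8*7 + 2
  7 = 3*2 + 1
  2 = 2*1
so gcd(188, 65) = 1.
Back-substitute for Bézout coefficients:
  1 = 7 - 3*2
  ... = 188*(-28) + 65*(81)
Scale by 55: particular solution (-1540, 4455); reduce u mod 65: (20, -57).
General solution: u = 20 + 65t, v = -57 - 188t for integer t.
328 ≤ 20 + 65t ≤ 1993 gives t ∈ [5, 30], which is 26 values.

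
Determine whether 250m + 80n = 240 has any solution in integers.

yes

gcd(250, 80) = 10.
10 divides 240, so integer solutions exist.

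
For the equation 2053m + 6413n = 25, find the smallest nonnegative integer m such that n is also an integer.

gcd(6413, 2053):
  6413 = 3·2053 + 254
  2053 = 8·254 + 21
  254 = 12·21 + 2
  21 = 10·2 + 1
  2 = 2·1
so gcd(6413, 2053) = 1.
1 divides 25, so solutions exist.
Back-substitute for Bézout coefficients:
  1 = 21 - 10·2
  ... = 2053·(3055) + 6413·(-978)
Scale by 25/1 = 25: (m₀, n₀) = (76375, -24450).
General solution: m = 76375 + 6413t, n = -24450 - 2053t for integer t.
m ≥ 0: smallest is 76375 mod 6413 = 5832 (at t = -11), with n = -1867.

5832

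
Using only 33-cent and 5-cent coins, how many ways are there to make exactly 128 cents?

1

Need nonnegative integers with 33j + 5k = 128.
gcd(33, 5) = 1, and 33·(2) + 5·(-13) = 1.
So (j₀, k₀) = (256, -1664); general j = 256 + 5t, k = -1664 - 33t.
j ≥ 0 ⇒ t ≥ -51; k ≥ 0 ⇒ t ≤ -51. That's 1 value of t.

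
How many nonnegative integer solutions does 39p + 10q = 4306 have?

gcd(39, 10):
  39 = 3×10 + 9
  10 = 1×9 + 1
  9 = 9×1
so gcd(39, 10) = 1.
Back-substitute for Bézout coefficients:
  1 = 10 - 1×9
  ... = 39×(-1) + 10×(4)
Scale by 4306: one solution is (-4306, 17224). Reduce p mod 10: (4, 415).
General: p = 4 + 10t, q = 415 - 39t.
p ≥ 0 ⇒ t ≥ 0; q ≥ 0 ⇒ t ≤ 10. So t ∈ [0, 10]: 11 solutions.

11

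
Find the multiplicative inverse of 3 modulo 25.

gcd(25, 3):
  25 = 8×3 + 1
  3 = 3×1
so gcd(25, 3) = 1.
Back-substitute for Bézout coefficients:
  1 = 25 - 8×3
  ... = 3×(-8) + 25×(1)
So 3×-8 ≡ 1 (mod 25), and -8 mod 25 = 17.

17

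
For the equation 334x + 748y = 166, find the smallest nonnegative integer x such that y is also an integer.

gcd(748, 334):
  748 = 2×334 + 80
  334 = 4×80 + 14
  80 = 5×14 + 10
  14 = 1×10 + 4
  10 = 2×4 + 2
  4 = 2×2
so gcd(748, 334) = 2.
2 divides 166, so solutions exist.
Back-substitute for Bézout coefficients:
  2 = 10 - 2×4
  ... = 334×(-159) + 748×(71)
Scale by 166/2 = 83: (x₀, y₀) = (-13197, 5893).
General solution: x = -13197 + 374t, y = 5893 - 167t for integer t.
x ≥ 0: smallest is -13197 mod 374 = 267 (at t = 36), with y = -119.

267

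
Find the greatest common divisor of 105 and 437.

gcd(437, 105):
  437 = 4·105 + 17
  105 = 6·17 + 3
  17 = 5·3 + 2
  3 = 1·2 + 1
  2 = 2·1
so gcd(437, 105) = 1.

1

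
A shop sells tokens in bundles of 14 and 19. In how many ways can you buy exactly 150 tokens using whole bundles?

Need nonnegative integers with 14j + 19k = 150.
gcd(14, 19) = 1, and 14·(-4) + 19·(3) = 1.
So (j₀, k₀) = (-600, 450); general j = -600 + 19t, k = 450 - 14t.
j ≥ 0 ⇒ t ≥ 32; k ≥ 0 ⇒ t ≤ 32. That's 1 value of t.

1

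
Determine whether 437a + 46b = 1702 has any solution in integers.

yes

gcd(437, 46) = 23  (437 = 9·46 + 23, 46 = 2·23).
23 divides 1702, so integer solutions exist.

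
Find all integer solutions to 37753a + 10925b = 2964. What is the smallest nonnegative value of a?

gcd(37753, 10925) = 19  (37753 = 3*10925 + 4978, 10925 = 2*4978 + 969, 4978 = 5*969 + 133, 969 = 7*133 + 38, 133 = 3*38 + 19, 38 = 2*19).
19 divides 2964, so solutions exist.
Back-substituting, 37753*(248) + 10925*(-857) = 19.
Scale by 2964/19 = 156: (a₀, b₀) = (38688, -133692).
General solution: a = 38688 + 575t, b = -133692 - 1987t for integer t.
a ≥ 0: smallest is 38688 mod 575 = 163 (at t = -67), with b = -563.

163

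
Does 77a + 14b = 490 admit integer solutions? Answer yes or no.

yes

gcd(77, 14) = 7  (77 = 5·14 + 7, 14 = 2·7).
7 divides 490, so integer solutions exist.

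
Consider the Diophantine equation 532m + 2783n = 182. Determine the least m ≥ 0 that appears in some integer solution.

gcd(2783, 532):
  2783 = 5·532 + 123
  532 = 4·123 + 40
  123 = 3·40 + 3
  40 = 13·3 + 1
  3 = 3·1
so gcd(2783, 532) = 1.
1 divides 182, so solutions exist.
Back-substitute for Bézout coefficients:
  1 = 40 - 13·3
  ... = 532·(905) + 2783·(-173)
Scale by 182/1 = 182: (m₀, n₀) = (164710, -31486).
General solution: m = 164710 + 2783t, n = -31486 - 532t for integer t.
m ≥ 0: smallest is 164710 mod 2783 = 513 (at t = -59), with n = -98.

513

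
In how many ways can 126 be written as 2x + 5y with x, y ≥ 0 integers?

gcd(5, 2):
  5 = 2×2 + 1
  2 = 2×1
so gcd(5, 2) = 1.
Back-substitute for Bézout coefficients:
  1 = 5 - 2×2
  ... = 2×(-2) + 5×(1)
Scale by 126: one solution is (-252, 126). Reduce x mod 5: (3, 24).
General: x = 3 + 5t, y = 24 - 2t.
x ≥ 0 ⇒ t ≥ 0; y ≥ 0 ⇒ t ≤ 12. So t ∈ [0, 12]: 13 solutions.

13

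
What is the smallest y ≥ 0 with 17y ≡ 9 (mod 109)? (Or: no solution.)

gcd(109, 17) = 1.
1 divides 9, so solutions exist.
By Bézout, 17×(-32) + 109×(5) = 1.
So 17×(-32) ≡ 1 (mod 109); multiply by 9: y ≡ -288 (mod 109).
Smallest nonnegative: y = -288 mod 109 = 39.

39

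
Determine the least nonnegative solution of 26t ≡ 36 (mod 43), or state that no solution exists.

8

gcd(43, 26) = 1.
1 divides 36, so solutions exist.
By Bézout, 26·(5) + 43·(-3) = 1.
So 26·(5) ≡ 1 (mod 43); multiply by 36: t ≡ 180 (mod 43).
Smallest nonnegative: t = 180 mod 43 = 8.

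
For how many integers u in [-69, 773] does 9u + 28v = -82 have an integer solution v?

30

gcd(28, 9):
  28 = 3*9 + 1
  9 = 9*1
so gcd(28, 9) = 1.
Back-substitute for Bézout coefficients:
  1 = 28 - 3*9
  ... = 9*(-3) + 28*(1)
Scale by -82: particular solution (246, -82); reduce u mod 28: (22, -10).
General solution: u = 22 + 28t, v = -10 - 9t for integer t.
-69 ≤ 22 + 28t ≤ 773 gives t ∈ [-3, 26], which is 30 values.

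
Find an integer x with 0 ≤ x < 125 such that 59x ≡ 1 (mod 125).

gcd(125, 59):
  125 = 2·59 + 7
  59 = 8·7 + 3
  7 = 2·3 + 1
  3 = 3·1
so gcd(125, 59) = 1.
Back-substitute for Bézout coefficients:
  1 = 7 - 2·3
  ... = 59·(-36) + 125·(17)
So 59·-36 ≡ 1 (mod 125), and -36 mod 125 = 89.

89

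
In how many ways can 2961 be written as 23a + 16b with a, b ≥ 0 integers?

gcd(23, 16):
  23 = 1*16 + 7
  16 = 2*7 + 2
  7 = 3*2 + 1
  2 = 2*1
so gcd(23, 16) = 1.
Back-substitute for Bézout coefficients:
  1 = 7 - 3*2
  ... = 23*(7) + 16*(-10)
Scale by 2961: one solution is (20727, -29610). Reduce a mod 16: (7, 175).
General: a = 7 + 16t, b = 175 - 23t.
a ≥ 0 ⇒ t ≥ 0; b ≥ 0 ⇒ t ≤ 7. So t ∈ [0, 7]: 8 solutions.

8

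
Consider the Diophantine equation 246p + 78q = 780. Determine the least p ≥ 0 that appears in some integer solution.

0

gcd(246, 78) = 6.
6 divides 780, so solutions exist.
By Bézout, 246×(-6) + 78×(19) = 6.
Scale by 780/6 = 130: (p₀, q₀) = (-780, 2470).
General solution: p = -780 + 13t, q = 2470 - 41t for integer t.
p ≥ 0: smallest is -780 mod 13 = 0 (at t = 60), with q = 10.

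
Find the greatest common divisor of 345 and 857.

gcd(857, 345) = 1  (857 = 2·345 + 167, 345 = 2·167 + 11, 167 = 15·11 + 2, 11 = 5·2 + 1, 2 = 2·1).

1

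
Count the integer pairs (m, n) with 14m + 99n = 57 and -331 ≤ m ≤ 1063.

14

gcd(99, 14) = 1  (99 = 7*14 + 1, 14 = 14*1).
Back-substituting, 14*(-7) + 99*(1) = 1.
Scale by 57: particular solution (-399, 57); reduce m mod 99: (96, -13).
General solution: m = 96 + 99t, n = -13 - 14t for integer t.
-331 ≤ 96 + 99t ≤ 1063 gives t ∈ [-4, 9], which is 14 values.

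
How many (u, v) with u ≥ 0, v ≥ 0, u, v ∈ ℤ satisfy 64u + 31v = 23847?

gcd(64, 31) = 1.
By Bézout, 64*(-15) + 31*(31) = 1.
One solution: (4, 761).
General: u = 4 + 31t, v = 761 - 64t.
u ≥ 0 ⇒ t ≥ 0; v ≥ 0 ⇒ t ≤ 11. So t ∈ [0, 11]: 12 solutions.

12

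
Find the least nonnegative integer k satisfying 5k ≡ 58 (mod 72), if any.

gcd(72, 5) = 1.
1 divides 58, so solutions exist.
By Bézout, 5×(29) + 72×(-2) = 1.
So 5×(29) ≡ 1 (mod 72); multiply by 58: k ≡ 1682 (mod 72).
Smallest nonnegative: k = 1682 mod 72 = 26.

26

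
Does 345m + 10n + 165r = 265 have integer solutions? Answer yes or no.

yes

gcd(345, 10) = 5  (345 = 34*10 + 5, 10 = 2*5).
gcd(5, 165) = 5.
5 divides 265, so integer solutions exist.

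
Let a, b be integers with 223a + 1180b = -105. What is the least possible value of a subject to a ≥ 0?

gcd(1180, 223):
  1180 = 5·223 + 65
  223 = 3·65 + 28
  65 = 2·28 + 9
  28 = 3·9 + 1
  9 = 9·1
so gcd(1180, 223) = 1.
1 divides -105, so solutions exist.
Back-substitute for Bézout coefficients:
  1 = 28 - 3·9
  ... = 223·(127) + 1180·(-24)
Scale by -105/1 = -105: (a₀, b₀) = (-13335, 2520).
General solution: a = -13335 + 1180t, b = 2520 - 223t for integer t.
a ≥ 0: smallest is -13335 mod 1180 = 825 (at t = 12), with b = -156.

825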